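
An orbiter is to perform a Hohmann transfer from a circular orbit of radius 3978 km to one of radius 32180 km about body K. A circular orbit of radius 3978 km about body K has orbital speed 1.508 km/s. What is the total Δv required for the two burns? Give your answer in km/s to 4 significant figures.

From the circular-orbit relation v² = μ/r at r = 3978 km: μ = v²r = (1.508)² × 3978 = 9046.23 km³/s².
The Hohmann ellipse has a_t = (r₁ + r₂)/2 = 18079 km.
Circular speed at r₁: v₁ = √(μ/r₁) = √(9046.23/3978) = 1.5080 km/s.
Transfer-orbit speed at r₁ (vis-viva equation): v_p = √[μ(2/r₁ − 1/a_t)] = 2.0119 km/s.
First burn Δv₁ = |v_p − v₁| = 0.5039 km/s.
Circular speed at r₂: v₂ = √(μ/r₂) = 0.5302 km/s.
Transfer-orbit speed at r₂: v_a = √[μ(2/r₂ − 1/a_t)] = 0.2487 km/s.
Second burn Δv₂ = |v₂ − v_a| = 0.2815 km/s.
Total Δv = Δv₁ + Δv₂ = 0.7854 km/s.

Δv = 0.7854 km/s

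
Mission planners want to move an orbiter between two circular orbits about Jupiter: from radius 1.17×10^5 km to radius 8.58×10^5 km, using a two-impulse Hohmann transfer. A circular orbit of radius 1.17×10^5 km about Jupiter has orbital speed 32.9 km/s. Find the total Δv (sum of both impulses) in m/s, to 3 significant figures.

Δv = 16900 m/s

From the circular-orbit relation v² = μ/r at r = 1.17×10^5 km: μ = v²r = (32.9)² × 1.17×10^5 = 1.26642×10^8 km³/s².
Transfer-ellipse semi-major axis a_t = (r₁ + r₂)/2 = (1.170×10^5 + 8.580×10^5)/2 = 4.875×10^5 km.
Circular speed at r₁: v₁ = √(μ/r₁) = √(1.26642×10^8/1.170×10^5) = 32.900 km/s.
Transfer-orbit speed at r₁ (v² = μ(2/r − 1/a)): v_p = √[μ(2/r₁ − 1/a_t)] = 43.647 km/s.
First burn Δv₁ = |v_p − v₁| = 10.747 km/s.
At r₂, v₂ = √(μ/r₂) = 12.1491 km/s.
Transfer-orbit speed at r₂: v_a = √[μ(2/r₂ − 1/a_t)] = 5.95183 km/s.
Second burn Δv₂ = |v₂ − v_a| = 6.1973 km/s.
Δv = Δv₁ + Δv₂ = 10.747 + 6.1973 = 16.94 km/s.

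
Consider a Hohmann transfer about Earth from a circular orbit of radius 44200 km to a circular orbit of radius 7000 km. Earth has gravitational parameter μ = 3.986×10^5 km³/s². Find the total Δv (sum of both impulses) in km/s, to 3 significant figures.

Semi-major axis of the transfer orbit: a_t = (44200 + 7000)/2 = 25600 km.
At r₁ the circular-orbit speed is v₁ = √(μ/r₁) = 3.003 km/s.
On the transfer ellipse at r₁, vis-viva gives v_a = √[μ(2/r₁ − 1/a_t)] = 1.570 km/s.
First burn Δv₁ = |v_a − v₁| = 1.433 km/s.
Circular speed at r₂: v₂ = √(μ/r₂) = 7.546 km/s.
Transfer-orbit speed at r₂: v_p = √[μ(2/r₂ − 1/a_t)] = 9.915 km/s.
Second burn Δv₂ = |v₂ − v_p| = 2.369 km/s.
Total Δv = Δv₁ + Δv₂ = 3.802 km/s.

Δv = 3.80 km/s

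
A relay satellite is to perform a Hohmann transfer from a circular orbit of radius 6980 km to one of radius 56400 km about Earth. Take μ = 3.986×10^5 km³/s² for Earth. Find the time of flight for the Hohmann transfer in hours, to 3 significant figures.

t = 7.80 hours

Semi-major axis of the transfer orbit: a_t = (6980 + 56400)/2 = 31690 km.
Half the transfer-orbit period gives t = π√(a_t³/μ) = 28070 s.
Converting: 28070 s ÷ 3600 s/hour = 7.80 hours.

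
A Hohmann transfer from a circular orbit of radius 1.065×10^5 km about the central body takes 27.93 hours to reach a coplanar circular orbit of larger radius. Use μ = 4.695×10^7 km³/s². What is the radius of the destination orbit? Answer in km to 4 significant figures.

r₂ = 6.208×10^5 km

Transfer time t = 27.93 hours = 1.00548×10^5 s, and t = π√(a_t³/μ).
So a_t = (μ t²/π²)^(1/3) = (4.695×10^7 × (1.00548×10^5)² / π²)^(1/3) = 3.6366×10^5 km.
Since a_t = (r₁ + r₂)/2, r₂ = 2a_t − r₁ = 2×3.6366×10^5 − 1.065×10^5 = 6.2082×10^5 km.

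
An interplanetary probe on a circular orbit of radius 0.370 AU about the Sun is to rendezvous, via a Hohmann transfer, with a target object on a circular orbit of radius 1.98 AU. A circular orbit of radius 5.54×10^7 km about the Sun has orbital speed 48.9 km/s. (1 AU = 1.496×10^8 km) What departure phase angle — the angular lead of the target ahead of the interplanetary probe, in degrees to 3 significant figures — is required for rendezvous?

φ = 97.7°

From the circular-orbit relation v² = μ/r at r = 5.54×10^7 km: μ = v²r = (48.9)² × 5.54×10^7 = 1.32473×10^11 km³/s².
In km: r₁ = 0.370 × 1.496×10^8 = 5.5352×10^7 km; r₂ = 1.98 × 1.496×10^8 = 2.96208×10^8 km.
Semi-major axis of the transfer orbit: a_t = (5.5352×10^7 + 2.96208×10^8)/2 = 1.7578×10^8 km.
Transfer time t = π√(a_t³/μ) = 2.0116×10^7 s.
Target angular speed ω₂ = √(μ/r₂³) = 7.1395×10^-8 rad/s.
Angle swept by the target during transfer: ω₂·t = 1.4362 rad = 82.29°.
Arrival is 180° from departure on the ellipse, so φ = 180° − 82.29° = 97.7°.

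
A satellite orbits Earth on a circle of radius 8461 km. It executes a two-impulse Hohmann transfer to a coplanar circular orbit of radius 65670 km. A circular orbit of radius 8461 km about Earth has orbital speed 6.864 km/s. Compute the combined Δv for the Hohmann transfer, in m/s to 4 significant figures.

Δv = 3559 m/s

From the circular-orbit relation v² = μ/r at r = 8461 km: μ = v²r = (6.864)² × 8461 = 3.98636×10^5 km³/s².
Transfer-ellipse semi-major axis a_t = (r₁ + r₂)/2 = (8461 + 65670)/2 = 37065.5 km.
At r₁ the circular-orbit speed is v₁ = √(μ/r₁) = 6.864 km/s.
On the transfer ellipse at r₁, vis-viva gives v_p = √[μ(2/r₁ − 1/a_t)] = 9.136 km/s.
First burn Δv₁ = |v_p − v₁| = 2.272 km/s.
At r₂, v₂ = √(μ/r₂) = 2.464 km/s.
Transfer-orbit speed at r₂: v_a = √[μ(2/r₂ − 1/a_t)] = 1.177 km/s.
Second burn Δv₂ = |v₂ − v_a| = 1.287 km/s.
Total Δv = Δv₁ + Δv₂ = 3.559 km/s.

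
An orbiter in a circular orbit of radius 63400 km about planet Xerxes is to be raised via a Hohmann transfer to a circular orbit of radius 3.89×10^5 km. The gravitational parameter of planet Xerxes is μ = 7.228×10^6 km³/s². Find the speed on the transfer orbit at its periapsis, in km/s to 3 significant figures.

v = 14.0 km/s

Transfer-ellipse semi-major axis a_t = (r₁ + r₂)/2 = (63400 + 3.890×10^5)/2 = 2.262×10^5 km.
The periapsis of the transfer ellipse is at r = 63400 km.
From the vis-viva equation, v = √[μ(2/r − 1/a_t)] = 14.00 km/s.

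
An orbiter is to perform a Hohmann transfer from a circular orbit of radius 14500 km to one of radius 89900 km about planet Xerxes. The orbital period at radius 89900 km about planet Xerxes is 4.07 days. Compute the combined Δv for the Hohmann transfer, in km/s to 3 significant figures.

From Kepler's third law T² = 4π²r³/μ at r = 89900 km, T = 4.07 days = 4.07 × 86400 s = 3.51648×10^5 s: μ = 4π²r³/T² = 2.31965×10^5 km³/s².
The Hohmann ellipse has a_t = (r₁ + r₂)/2 = 52200 km.
At r₁ the circular-orbit speed is v₁ = √(μ/r₁) = 4.000 km/s.
Transfer-orbit speed at r₁ (vis-viva): v_p = √[μ(2/r₁ − 1/a_t)] = 5.249 km/s.
First burn Δv₁ = |v_p − v₁| = 1.249 km/s.
Circular speed at r₂: v₂ = √(μ/r₂) = 1.6063 km/s.
Transfer-orbit speed at r₂: v_a = √[μ(2/r₂ − 1/a_t)] = 0.84660 km/s.
Second burn Δv₂ = |v₂ − v_a| = 0.7597 km/s.
Total Δv = Δv₁ + Δv₂ = 2.009 km/s.

Δv = 2.01 km/s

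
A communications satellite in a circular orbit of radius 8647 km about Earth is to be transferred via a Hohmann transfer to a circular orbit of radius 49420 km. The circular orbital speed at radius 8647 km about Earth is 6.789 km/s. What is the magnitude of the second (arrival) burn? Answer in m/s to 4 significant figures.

From the circular-orbit relation v² = μ/r at r = 8647 km: μ = v²r = (6.789)² × 8647 = 3.98545×10^5 km³/s².
Transfer-ellipse semi-major axis a_t = (r₁ + r₂)/2 = (8647 + 49420)/2 = 29033.5 km.
Circular speed at r = 49420 km: v_c = √(μ/r) = 2.840 km/s.
Transfer-orbit speed at the same r (vis-viva, a = a_t): v_t = √[μ(2/r − 1/a_t)] = 1.550 km/s.
Δv₂ = |v_t − v_c| = |1.550 − 2.840| = 1.290 km/s.

Δv₂ = 1290 m/s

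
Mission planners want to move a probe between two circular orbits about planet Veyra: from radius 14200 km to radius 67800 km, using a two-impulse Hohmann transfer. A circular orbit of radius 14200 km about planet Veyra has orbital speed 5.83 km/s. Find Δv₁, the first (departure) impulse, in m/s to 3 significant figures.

From the circular-orbit relation v² = μ/r at r = 14200 km: μ = v²r = (5.83)² × 14200 = 4.82642×10^5 km³/s².
Semi-major axis of the transfer orbit: a_t = (14200 + 67800)/2 = 41000 km.
On the circular orbit at r = 14200 km, v_c = √(μ/r) = 5.830 km/s.
Transfer-orbit speed at the same r (vis-viva, a = a_t): v_t = √[μ(2/r − 1/a_t)] = 7.497 km/s.
Δv₁ = |v_t − v_c| = |7.497 − 5.830| = 1.667 km/s.

Δv₁ = 1670 m/s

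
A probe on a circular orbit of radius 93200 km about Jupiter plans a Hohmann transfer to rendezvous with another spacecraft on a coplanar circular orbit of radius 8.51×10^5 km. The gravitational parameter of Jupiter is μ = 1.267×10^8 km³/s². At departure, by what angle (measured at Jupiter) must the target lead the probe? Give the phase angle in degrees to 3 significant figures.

φ = 106°

Transfer-ellipse semi-major axis a_t = (r₁ + r₂)/2 = (93200 + 8.510×10^5)/2 = 4.721×10^5 km.
Transfer time t = π√(a_t³/μ) = 90534 s.
The target's mean motion on its circular orbit is ω₂ = √(μ/r₂³) = 1.4338×10^-5 rad/s.
Angle swept by the target during transfer: ω₂·t = 1.2981 rad = 74.38°.
Arrival is 180° from departure on the ellipse, so φ = 180° − 74.38° = 106°.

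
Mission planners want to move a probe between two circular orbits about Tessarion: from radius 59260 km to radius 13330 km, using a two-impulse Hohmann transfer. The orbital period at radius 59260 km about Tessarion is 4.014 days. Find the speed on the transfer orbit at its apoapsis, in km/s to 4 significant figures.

From Kepler's third law T² = 4π²r³/μ at r = 59260 km, T = 4.014 days = 4.014 × 86400 s = 3.468096×10^5 s: μ = 4π²r³/T² = 68306.6 km³/s².
Transfer-ellipse semi-major axis a_t = (r₁ + r₂)/2 = (59260 + 13330)/2 = 36295 km.
At apoapsis, r = 59260 km.
Vis-viva: v = √[μ(2/r − 1/a_t)] = √[68306.6 × (2/59260 − 1/36295)] = 0.6506 km/s.

v = 0.6506 km/s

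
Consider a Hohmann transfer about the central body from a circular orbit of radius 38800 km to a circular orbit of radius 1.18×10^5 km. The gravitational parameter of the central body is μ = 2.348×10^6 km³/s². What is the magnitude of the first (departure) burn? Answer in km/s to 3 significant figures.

Semi-major axis of the transfer orbit: a_t = (38800 + 1.180×10^5)/2 = 78400 km.
Circular speed at r = 38800 km: v_c = √(μ/r) = 7.779 km/s.
Vis-viva on the transfer ellipse at r = 38800 km gives v_t = √[μ(2/r − 1/a_t)] = 9.544 km/s.
Δv₁ = |v_t − v_c| = |9.544 − 7.779| = 1.765 km/s.

Δv₁ = 1.76 km/s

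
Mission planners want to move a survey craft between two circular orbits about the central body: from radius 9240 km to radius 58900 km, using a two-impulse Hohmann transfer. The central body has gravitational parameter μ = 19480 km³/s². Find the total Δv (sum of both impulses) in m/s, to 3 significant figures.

Transfer-ellipse semi-major axis a_t = (r₁ + r₂)/2 = (9240 + 58900)/2 = 34070 km.
At r₁ the circular-orbit speed is v₁ = √(μ/r₁) = 1.4520 km/s.
On the transfer ellipse at r₁, v² = μ(2/r − 1/a) gives v_p = √[μ(2/r₁ − 1/a_t)] = 1.9091 km/s.
First burn Δv₁ = |v_p − v₁| = 0.4571 km/s.
At r₂, v₂ = √(μ/r₂) = 0.5751 km/s.
Transfer-orbit speed at r₂: v_a = √[μ(2/r₂ − 1/a_t)] = 0.2995 km/s.
Second burn Δv₂ = |v₂ − v_a| = 0.2756 km/s.
Total Δv = Δv₁ + Δv₂ = 0.7327 km/s.

Δv = 733 m/s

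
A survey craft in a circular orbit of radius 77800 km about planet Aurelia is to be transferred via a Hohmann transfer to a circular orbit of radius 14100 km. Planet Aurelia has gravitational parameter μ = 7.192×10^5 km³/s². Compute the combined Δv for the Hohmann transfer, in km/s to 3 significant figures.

The Hohmann ellipse has a_t = (r₁ + r₂)/2 = 45950 km.
At r₁ the circular-orbit speed is v₁ = √(μ/r₁) = 3.040 km/s.
Transfer-orbit speed at r₁ (vis-viva): v_a = √[μ(2/r₁ − 1/a_t)] = 1.684 km/s.
First burn Δv₁ = |v_a − v₁| = 1.356 km/s.
Circular speed at r₂: v₂ = √(μ/r₂) = 7.142 km/s.
Transfer-orbit speed at r₂: v_p = √[μ(2/r₂ − 1/a_t)] = 9.293 km/s.
Second burn Δv₂ = |v₂ − v_p| = 2.151 km/s.
Δv = Δv₁ + Δv₂ = 1.356 + 2.151 = 3.507 km/s.

Δv = 3.51 km/s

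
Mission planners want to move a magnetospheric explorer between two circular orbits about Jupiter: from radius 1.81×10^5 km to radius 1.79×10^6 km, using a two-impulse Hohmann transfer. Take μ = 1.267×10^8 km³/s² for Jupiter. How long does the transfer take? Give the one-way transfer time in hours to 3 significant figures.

The Hohmann ellipse has a_t = (r₁ + r₂)/2 = 9.855×10^5 km.
Half the transfer-orbit period gives t = π√(a_t³/μ) = 2.7305×10^5 s.
Converting: 2.7305×10^5 s ÷ 3600 s/hour = 75.8 hours.

t = 75.8 hours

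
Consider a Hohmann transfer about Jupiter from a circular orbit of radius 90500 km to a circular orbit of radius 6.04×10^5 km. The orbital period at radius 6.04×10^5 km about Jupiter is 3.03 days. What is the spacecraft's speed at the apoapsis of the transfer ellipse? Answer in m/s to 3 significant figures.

v = 7400 m/s

From Kepler's third law T² = 4π²r³/μ at r = 6.04×10^5 km, T = 3.03 days = 3.03 × 86400 s = 2.61792×10^5 s: μ = 4π²r³/T² = 1.26928×10^8 km³/s².
Transfer-ellipse semi-major axis a_t = (r₁ + r₂)/2 = (90500 + 6.040×10^5)/2 = 3.4725×10^5 km.
The apoapsis of the transfer ellipse is at r = 6.040×10^5 km.
From the vis-viva equation, v = √[μ(2/r − 1/a_t)] = 7.401 km/s.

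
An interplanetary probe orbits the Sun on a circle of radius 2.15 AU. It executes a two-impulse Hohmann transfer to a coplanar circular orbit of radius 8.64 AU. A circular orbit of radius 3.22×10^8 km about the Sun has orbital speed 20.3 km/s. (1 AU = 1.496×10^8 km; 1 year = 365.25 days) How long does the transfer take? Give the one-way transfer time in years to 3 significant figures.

From the circular-orbit relation v² = μ/r at r = 3.22×10^8 km: μ = v²r = (20.3)² × 3.22×10^8 = 1.32693×10^11 km³/s².
In km: r₁ = 2.15 × 1.496×10^8 = 3.2164×10^8 km; r₂ = 8.64 × 1.496×10^8 = 1.292544×10^9 km.
Transfer-ellipse semi-major axis a_t = (r₁ + r₂)/2 = (3.2164×10^8 + 1.292544×10^9)/2 = 8.07092×10^8 km.
Half the transfer-orbit period gives t = π√(a_t³/μ) = 1.9775×10^8 s.
Converting: 1.9775×10^8 s ÷ 3.15576×10^7 s/year (365.25 × 86400) = 6.27 years.

t = 6.27 years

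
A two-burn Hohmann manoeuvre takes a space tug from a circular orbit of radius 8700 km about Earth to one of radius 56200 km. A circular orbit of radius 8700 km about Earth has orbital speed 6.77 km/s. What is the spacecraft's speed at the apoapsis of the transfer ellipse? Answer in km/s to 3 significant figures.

From the circular-orbit relation v² = μ/r at r = 8700 km: μ = v²r = (6.77)² × 8700 = 3.98746×10^5 km³/s².
The Hohmann ellipse has a_t = (r₁ + r₂)/2 = 32450 km.
At apoapsis, r = 56200 km.
Applying v² = μ(2/r − 1/a_t): v = 1.379 km/s.

v = 1.38 km/s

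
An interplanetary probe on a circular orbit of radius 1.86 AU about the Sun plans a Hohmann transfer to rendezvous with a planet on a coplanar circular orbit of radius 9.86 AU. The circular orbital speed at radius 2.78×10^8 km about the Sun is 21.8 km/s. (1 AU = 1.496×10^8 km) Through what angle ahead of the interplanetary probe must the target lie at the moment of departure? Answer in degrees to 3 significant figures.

φ = 97.5°

From the circular-orbit relation v² = μ/r at r = 2.78×10^8 km: μ = v²r = (21.8)² × 2.78×10^8 = 1.32117×10^11 km³/s².
In km: r₁ = 1.86 × 1.496×10^8 = 2.78256×10^8 km; r₂ = 9.86 × 1.496×10^8 = 1.475056×10^9 km.
Semi-major axis of the transfer orbit: a_t = (2.78256×10^8 + 1.475056×10^9)/2 = 8.76656×10^8 km.
Transfer time t = π√(a_t³/μ) = 2.2434×10^8 s.
Target angular speed ω₂ = √(μ/r₂³) = 6.4160×10^-9 rad/s.
Angle swept by the target during transfer: ω₂·t = 1.4394 rad = 82.47°.
Arrival is 180° from departure on the ellipse, so φ = 180° − 82.47° = 97.5°.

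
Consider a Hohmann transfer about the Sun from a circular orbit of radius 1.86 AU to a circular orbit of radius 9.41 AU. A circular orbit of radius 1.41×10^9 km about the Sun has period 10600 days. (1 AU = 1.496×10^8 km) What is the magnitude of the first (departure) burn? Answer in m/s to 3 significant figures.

Δv₁ = 6360 m/s

From Kepler's third law T² = 4π²r³/μ at r = 1.41×10^9 km, T = 10600 days = 10600 × 86400 s = 9.1584×10^8 s: μ = 4π²r³/T² = 1.31940×10^11 km³/s².
In km: r₁ = 1.86 × 1.496×10^8 = 2.78256×10^8 km; r₂ = 9.41 × 1.496×10^8 = 1.407736×10^9 km.
Transfer-ellipse semi-major axis a_t = (r₁ + r₂)/2 = (2.78256×10^8 + 1.407736×10^9)/2 = 8.42996×10^8 km.
On the circular orbit at r = 2.78256×10^8 km, v_c = √(μ/r) = 21.775 km/s.
Transfer-orbit speed at the same r (vis-viva, a = a_t): v_t = √[μ(2/r − 1/a_t)] = 28.139 km/s.
Δv₁ = |v_t − v_c| = |28.139 − 21.775| = 6.364 km/s.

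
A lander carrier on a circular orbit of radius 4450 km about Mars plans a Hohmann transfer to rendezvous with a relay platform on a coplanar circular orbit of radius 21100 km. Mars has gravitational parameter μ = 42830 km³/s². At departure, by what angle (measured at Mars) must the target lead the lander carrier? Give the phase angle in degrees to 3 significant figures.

Semi-major axis of the transfer orbit: a_t = (4450 + 21100)/2 = 12775 km.
Transfer time t = π√(a_t³/μ) = 21920 s.
Target angular speed ω₂ = √(μ/r₂³) = 6.752×10^-5 rad/s.
Angle swept by the target during transfer: ω₂·t = 1.480 rad = 84.80°.
Arrival is 180° from departure on the ellipse, so φ = 180° − 84.80° = 95.2°.

φ = 95.2°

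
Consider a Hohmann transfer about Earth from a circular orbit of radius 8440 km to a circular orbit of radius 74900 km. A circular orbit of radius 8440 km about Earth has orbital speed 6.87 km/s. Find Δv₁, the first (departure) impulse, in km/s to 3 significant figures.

From the circular-orbit relation v² = μ/r at r = 8440 km: μ = v²r = (6.87)² × 8440 = 3.98342×10^5 km³/s².
Transfer-ellipse semi-major axis a_t = (r₁ + r₂)/2 = (8440 + 74900)/2 = 41670 km.
Circular speed at r = 8440 km: v_c = √(μ/r) = 6.870 km/s.
Vis-viva on the transfer ellipse at r = 8440 km gives v_t = √[μ(2/r − 1/a_t)] = 9.211 km/s.
Δv₁ = |v_t − v_c| = |9.211 − 6.870| = 2.341 km/s.

Δv₁ = 2.34 km/s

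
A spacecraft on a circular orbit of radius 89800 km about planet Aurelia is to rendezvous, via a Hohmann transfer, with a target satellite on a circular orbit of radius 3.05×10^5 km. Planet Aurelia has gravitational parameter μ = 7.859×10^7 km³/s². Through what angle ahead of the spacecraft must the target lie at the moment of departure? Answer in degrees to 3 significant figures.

φ = 86.3°

The Hohmann ellipse has a_t = (r₁ + r₂)/2 = 1.974×10^5 km.
The half-period of the transfer ellipse is t = π√(a_t³/μ) = 31080.4 s.
Target angular speed ω₂ = √(μ/r₂³) = 5.26301×10^-5 rad/s.
Angle swept by the target during transfer: ω₂·t = 1.6358 rad = 93.72°.
The spacecraft traverses 180° on the transfer ellipse, so the target must lead by 180° − 93.72° = 86.3°.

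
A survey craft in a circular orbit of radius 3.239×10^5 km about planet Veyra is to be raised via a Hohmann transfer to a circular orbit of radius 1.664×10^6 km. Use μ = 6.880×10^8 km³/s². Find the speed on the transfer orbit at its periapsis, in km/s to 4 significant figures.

v = 59.63 km/s

The Hohmann ellipse has a_t = (r₁ + r₂)/2 = 9.9395×10^5 km.
The periapsis of the transfer ellipse is at r = 3.239×10^5 km.
Vis-viva: v = √[μ(2/r − 1/a_t)] = √[6.880×10^8 × (2/3.239×10^5 − 1/9.9395×10^5)] = 59.63 km/s.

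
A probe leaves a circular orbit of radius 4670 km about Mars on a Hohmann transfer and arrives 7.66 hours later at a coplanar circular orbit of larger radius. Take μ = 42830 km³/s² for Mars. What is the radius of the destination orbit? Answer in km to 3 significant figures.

Transfer time t = 7.66 hours = 27576 s, and t = π√(a_t³/μ).
So a_t = (μ t²/π²)^(1/3) = (42830 × (27576)² / π²)^(1/3) = 14888 km.
Since a_t = (r₁ + r₂)/2, r₂ = 2a_t − r₁ = 2×14888 − 4670 = 25106 km.

r₂ = 25100 km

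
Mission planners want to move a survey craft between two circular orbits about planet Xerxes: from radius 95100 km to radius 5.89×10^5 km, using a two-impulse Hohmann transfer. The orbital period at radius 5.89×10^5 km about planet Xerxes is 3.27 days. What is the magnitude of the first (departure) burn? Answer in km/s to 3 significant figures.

From Kepler's third law T² = 4π²r³/μ at r = 5.89×10^5 km, T = 3.27 days = 3.27 × 86400 s = 2.82528×10^5 s: μ = 4π²r³/T² = 1.01061×10^8 km³/s².
The Hohmann ellipse has a_t = (r₁ + r₂)/2 = 3.4205×10^5 km.
On the circular orbit at r = 95100 km, v_c = √(μ/r) = 32.60 km/s.
Vis-viva on the transfer ellipse at r = 95100 km gives v_t = √[μ(2/r − 1/a_t)] = 42.78 km/s.
Δv₁ = |v_t − v_c| = |42.78 − 32.60| = 10.18 km/s.

Δv₁ = 10.2 km/s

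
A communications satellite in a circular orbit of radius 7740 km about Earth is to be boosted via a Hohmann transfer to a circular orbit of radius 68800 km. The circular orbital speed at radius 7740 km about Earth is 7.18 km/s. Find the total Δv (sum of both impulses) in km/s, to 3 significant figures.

Δv = 3.77 km/s

From the circular-orbit relation v² = μ/r at r = 7740 km: μ = v²r = (7.18)² × 7740 = 3.99016×10^5 km³/s².
Semi-major axis of the transfer orbit: a_t = (7740 + 68800)/2 = 38270 km.
At r₁ the circular-orbit speed is v₁ = √(μ/r₁) = 7.180 km/s.
Transfer-orbit speed at r₁ (vis-viva): v_p = √[μ(2/r₁ − 1/a_t)] = 9.627 km/s.
First burn Δv₁ = |v_p − v₁| = 2.447 km/s.
Circular speed at r₂: v₂ = √(μ/r₂) = 2.408 km/s.
Transfer-orbit speed at r₂: v_a = √[μ(2/r₂ − 1/a_t)] = 1.083 km/s.
Second burn Δv₂ = |v₂ − v_a| = 1.325 km/s.
Total Δv = Δv₁ + Δv₂ = 3.772 km/s.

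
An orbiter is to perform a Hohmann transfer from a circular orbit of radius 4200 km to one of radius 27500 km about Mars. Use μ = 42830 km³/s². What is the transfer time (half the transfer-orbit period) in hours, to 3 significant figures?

t = 8.41 hours

Transfer-ellipse semi-major axis a_t = (r₁ + r₂)/2 = (4200 + 27500)/2 = 15850 km.
By Kepler's third law the transfer-orbit period is T = 2π√(a_t³/μ), so t = T/2 = 30290 s.
Converting: 30290 s ÷ 3600 s/hour = 8.41 hours.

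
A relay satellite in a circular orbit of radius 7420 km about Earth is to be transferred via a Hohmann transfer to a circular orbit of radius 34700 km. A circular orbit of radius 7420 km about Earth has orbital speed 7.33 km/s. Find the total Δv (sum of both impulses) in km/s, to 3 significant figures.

Δv = 3.46 km/s

From the circular-orbit relation v² = μ/r at r = 7420 km: μ = v²r = (7.33)² × 7420 = 3.98668×10^5 km³/s².
Transfer-ellipse semi-major axis a_t = (r₁ + r₂)/2 = (7420 + 34700)/2 = 21060 km.
At r₁ the circular-orbit speed is v₁ = √(μ/r₁) = 7.330 km/s.
Transfer-orbit speed at r₁ (vis-viva): v_p = √[μ(2/r₁ − 1/a_t)] = 9.409 km/s.
First burn Δv₁ = |v_p − v₁| = 2.079 km/s.
At r₂, v₂ = √(μ/r₂) = 3.390 km/s.
Transfer-orbit speed at r₂: v_a = √[μ(2/r₂ − 1/a_t)] = 2.012 km/s.
Second burn Δv₂ = |v₂ − v_a| = 1.378 km/s.
Total Δv = Δv₁ + Δv₂ = 3.457 km/s.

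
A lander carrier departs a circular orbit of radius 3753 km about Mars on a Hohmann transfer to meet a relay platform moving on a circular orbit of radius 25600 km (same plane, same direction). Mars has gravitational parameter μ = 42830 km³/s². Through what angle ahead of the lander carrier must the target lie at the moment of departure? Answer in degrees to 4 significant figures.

Transfer-ellipse semi-major axis a_t = (r₁ + r₂)/2 = (3753 + 25600)/2 = 14676.5 km.
Transfer time t = π√(a_t³/μ) = 26990.42 s.
Target angular speed ω₂ = √(μ/r₂³) = 5.052590×10^-5 rad/s.
Angle swept by the target during transfer: ω₂·t = 1.36372 rad = 78.14°.
Arrival is 180° from departure on the ellipse, so φ = 180° − 78.14° = 101.9°.

φ = 101.9°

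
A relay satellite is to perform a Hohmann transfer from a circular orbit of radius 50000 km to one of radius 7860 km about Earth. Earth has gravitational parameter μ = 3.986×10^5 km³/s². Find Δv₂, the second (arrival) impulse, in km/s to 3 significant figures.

The Hohmann ellipse has a_t = (r₁ + r₂)/2 = 28930 km.
Circular speed at r = 7860 km: v_c = √(μ/r) = 7.121 km/s.
Transfer-orbit speed at the same r (vis-viva, a = a_t): v_t = √[μ(2/r − 1/a_t)] = 9.362 km/s.
Δv₂ = |v_t − v_c| = |9.362 − 7.121| = 2.241 km/s.

Δv₂ = 2.24 km/s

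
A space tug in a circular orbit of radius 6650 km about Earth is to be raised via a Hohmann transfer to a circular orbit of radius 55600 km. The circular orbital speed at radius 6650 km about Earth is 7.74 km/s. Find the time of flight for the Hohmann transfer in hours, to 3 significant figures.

t = 7.59 hours

From the circular-orbit relation v² = μ/r at r = 6650 km: μ = v²r = (7.74)² × 6650 = 3.98386×10^5 km³/s².
The Hohmann ellipse has a_t = (r₁ + r₂)/2 = 31125 km.
Half the transfer-orbit period gives t = π√(a_t³/μ) = 27330 s.
Converting: 27330 s ÷ 3600 s/hour = 7.59 hours.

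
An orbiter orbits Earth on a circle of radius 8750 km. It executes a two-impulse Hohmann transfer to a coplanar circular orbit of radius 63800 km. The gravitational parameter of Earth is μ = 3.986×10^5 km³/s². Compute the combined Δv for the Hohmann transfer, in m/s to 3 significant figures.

Semi-major axis of the transfer orbit: a_t = (8750 + 63800)/2 = 36275 km.
Circular speed at r₁: v₁ = √(μ/r₁) = √(3.986×10^5/8750) = 6.749 km/s.
Transfer-orbit speed at r₁ (vis-viva): v_p = √[μ(2/r₁ − 1/a_t)] = 8.951 km/s.
First burn Δv₁ = |v_p − v₁| = 2.202 km/s.
At r₂, v₂ = √(μ/r₂) = 2.500 km/s.
Transfer-orbit speed at r₂: v_a = √[μ(2/r₂ − 1/a_t)] = 1.228 km/s.
Second burn Δv₂ = |v₂ − v_a| = 1.272 km/s.
Δv = Δv₁ + Δv₂ = 2.202 + 1.272 = 3.474 km/s.

Δv = 3470 m/s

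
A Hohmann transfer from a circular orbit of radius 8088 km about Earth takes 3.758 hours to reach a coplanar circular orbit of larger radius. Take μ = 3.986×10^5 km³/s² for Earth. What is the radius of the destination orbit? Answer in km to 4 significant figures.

Transfer time t = 3.758 hours = 13528.8 s, and t = π√(a_t³/μ).
So a_t = (μ t²/π²)^(1/3) = (3.986×10^5 × (13528.8)² / π²)^(1/3) = 19480 km.
Since a_t = (r₁ + r₂)/2, r₂ = 2a_t − r₁ = 2×19480 − 8088 = 30872 km.

r₂ = 30870 km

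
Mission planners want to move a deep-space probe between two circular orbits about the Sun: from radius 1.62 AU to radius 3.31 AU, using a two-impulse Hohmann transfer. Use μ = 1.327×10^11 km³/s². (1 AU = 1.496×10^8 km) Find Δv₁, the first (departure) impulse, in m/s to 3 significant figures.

Δv₁ = 3720 m/s

In km: r₁ = 1.62 × 1.496×10^8 = 2.42352×10^8 km; r₂ = 3.31 × 1.496×10^8 = 4.95176×10^8 km.
Semi-major axis of the transfer orbit: a_t = (2.42352×10^8 + 4.95176×10^8)/2 = 3.68764×10^8 km.
On the circular orbit at r = 2.42352×10^8 km, v_c = √(μ/r) = 23.400 km/s.
Vis-viva on the transfer ellipse at r = 2.42352×10^8 km gives v_t = √[μ(2/r − 1/a_t)] = 27.116 km/s.
Δv₁ = |v_t − v_c| = |27.116 − 23.400| = 3.716 km/s.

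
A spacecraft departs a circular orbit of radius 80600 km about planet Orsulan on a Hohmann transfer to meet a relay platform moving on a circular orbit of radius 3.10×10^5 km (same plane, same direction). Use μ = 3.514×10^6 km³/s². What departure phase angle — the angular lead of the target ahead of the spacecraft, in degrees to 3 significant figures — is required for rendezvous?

φ = 90.0°

Semi-major axis of the transfer orbit: a_t = (80600 + 3.100×10^5)/2 = 1.953×10^5 km.
Transfer time t = π√(a_t³/μ) = 1.4464×10^5 s.
Target angular speed ω₂ = √(μ/r₂³) = 1.0861×10^-5 rad/s.
Angle swept by the target during transfer: ω₂·t = 1.571 rad = 90.01°.
The spacecraft traverses 180° on the transfer ellipse, so the target must lead by 180° − 90.01° = 90.0°.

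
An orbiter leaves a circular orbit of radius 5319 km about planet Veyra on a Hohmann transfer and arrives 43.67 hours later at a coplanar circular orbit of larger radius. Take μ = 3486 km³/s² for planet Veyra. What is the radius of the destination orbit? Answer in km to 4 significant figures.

r₂ = 35860 km

Transfer time t = 43.67 hours = 1.57212×10^5 s, and t = π√(a_t³/μ).
So a_t = (μ t²/π²)^(1/3) = (3486 × (1.57212×10^5)² / π²)^(1/3) = 20590 km.
Since a_t = (r₁ + r₂)/2, r₂ = 2a_t − r₁ = 2×20590 − 5319 = 35861 km.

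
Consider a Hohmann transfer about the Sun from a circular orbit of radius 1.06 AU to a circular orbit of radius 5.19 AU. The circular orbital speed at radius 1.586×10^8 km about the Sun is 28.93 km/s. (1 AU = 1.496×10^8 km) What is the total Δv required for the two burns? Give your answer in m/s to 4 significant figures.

Δv = 13810 m/s

From the circular-orbit relation v² = μ/r at r = 1.586×10^8 km: μ = v²r = (28.93)² × 1.586×10^8 = 1.32739×10^11 km³/s².
In km: r₁ = 1.06 × 1.496×10^8 = 1.58576×10^8 km; r₂ = 5.19 × 1.496×10^8 = 7.76424×10^8 km.
Semi-major axis of the transfer orbit: a_t = (1.58576×10^8 + 7.76424×10^8)/2 = 4.675×10^8 km.
At r₁ the circular-orbit speed is v₁ = √(μ/r₁) = 28.932 km/s.
On the transfer ellipse at r₁, vis-viva gives v_p = √[μ(2/r₁ − 1/a_t)] = 37.285 km/s.
First burn Δv₁ = |v_p − v₁| = 8.353 km/s.
At r₂, v₂ = √(μ/r₂) = 13.075 km/s.
Transfer-orbit speed at r₂: v_a = √[μ(2/r₂ − 1/a_t)] = 7.6152 km/s.
Second burn Δv₂ = |v₂ − v_a| = 5.460 km/s.
Total Δv = Δv₁ + Δv₂ = 13.81 km/s.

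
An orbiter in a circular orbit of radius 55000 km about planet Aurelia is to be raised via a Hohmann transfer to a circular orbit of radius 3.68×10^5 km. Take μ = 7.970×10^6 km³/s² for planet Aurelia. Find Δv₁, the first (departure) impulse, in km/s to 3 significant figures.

Δv₁ = 3.84 km/s

Semi-major axis of the transfer orbit: a_t = (55000 + 3.680×10^5)/2 = 2.115×10^5 km.
On the circular orbit at r = 55000 km, v_c = √(μ/r) = 12.038 km/s.
Transfer-orbit speed at the same r (vis-viva, a = a_t): v_t = √[μ(2/r − 1/a_t)] = 15.879 km/s.
Δv₁ = |v_t − v_c| = |15.879 − 12.038| = 3.841 km/s.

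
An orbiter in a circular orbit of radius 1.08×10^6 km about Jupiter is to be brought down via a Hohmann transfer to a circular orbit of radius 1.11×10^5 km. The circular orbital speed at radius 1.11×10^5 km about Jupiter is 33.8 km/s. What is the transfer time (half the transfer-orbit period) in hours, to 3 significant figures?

t = 35.6 hours

From the circular-orbit relation v² = μ/r at r = 1.11×10^5 km: μ = v²r = (33.8)² × 1.11×10^5 = 1.26811×10^8 km³/s².
Transfer-ellipse semi-major axis a_t = (r₁ + r₂)/2 = (1.080×10^6 + 1.110×10^5)/2 = 5.955×10^5 km.
Half the transfer-orbit period gives t = π√(a_t³/μ) = 1.282×10^5 s.
Converting: 1.282×10^5 s ÷ 3600 s/hour = 35.6 hours.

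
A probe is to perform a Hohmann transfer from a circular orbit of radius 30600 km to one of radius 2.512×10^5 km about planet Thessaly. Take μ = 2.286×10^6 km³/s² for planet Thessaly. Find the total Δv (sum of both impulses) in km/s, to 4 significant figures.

Δv = 4.508 km/s

The Hohmann ellipse has a_t = (r₁ + r₂)/2 = 1.409×10^5 km.
Circular speed at r₁: v₁ = √(μ/r₁) = √(2.286×10^6/30600) = 8.643 km/s.
On the transfer ellipse at r₁, v² = μ(2/r − 1/a) gives v_p = √[μ(2/r₁ − 1/a_t)] = 11.54 km/s.
First burn Δv₁ = |v_p − v₁| = 2.897 km/s.
At r₂, v₂ = √(μ/r₂) = 3.017 km/s.
Transfer-orbit speed at r₂: v_a = √[μ(2/r₂ − 1/a_t)] = 1.406 km/s.
Second burn Δv₂ = |v₂ − v_a| = 1.611 km/s.
Δv = Δv₁ + Δv₂ = 2.897 + 1.611 = 4.508 km/s.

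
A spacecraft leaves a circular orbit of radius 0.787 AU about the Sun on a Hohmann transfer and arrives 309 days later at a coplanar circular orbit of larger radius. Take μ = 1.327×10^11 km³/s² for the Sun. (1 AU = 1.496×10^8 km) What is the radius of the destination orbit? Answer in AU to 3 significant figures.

In km: r₁ = 0.787 × 1.496×10^8 = 1.177352×10^8 km.
Transfer time t = 309 days = 2.66976×10^7 s, and t = π√(a_t³/μ).
So a_t = (μ t²/π²)^(1/3) = (1.327×10^11 × (2.66976×10^7)² / π²)^(1/3) = 2.1241×10^8 km.
Since a_t = (r₁ + r₂)/2, r₂ = 2a_t − r₁ = 2×2.1241×10^8 − 1.177352×10^8 = 3.070848×10^8 km.
In AU: r₂ = 3.070848×10^8 / 1.496×10^8 = 2.05 AU.

r₂ = 2.05 AU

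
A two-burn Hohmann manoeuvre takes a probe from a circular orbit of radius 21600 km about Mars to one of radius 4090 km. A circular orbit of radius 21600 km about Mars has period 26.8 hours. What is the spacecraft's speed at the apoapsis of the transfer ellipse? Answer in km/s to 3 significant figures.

v = 0.794 km/s

From Kepler's third law T² = 4π²r³/μ at r = 21600 km, T = 26.8 hours = 26.8 × 3600 s = 96480 s: μ = 4π²r³/T² = 42741.2 km³/s².
Semi-major axis of the transfer orbit: a_t = (21600 + 4090)/2 = 12845 km.
At apoapsis, r = 21600 km.
From the vis-viva equation, v = √[μ(2/r − 1/a_t)] = 0.7938 km/s.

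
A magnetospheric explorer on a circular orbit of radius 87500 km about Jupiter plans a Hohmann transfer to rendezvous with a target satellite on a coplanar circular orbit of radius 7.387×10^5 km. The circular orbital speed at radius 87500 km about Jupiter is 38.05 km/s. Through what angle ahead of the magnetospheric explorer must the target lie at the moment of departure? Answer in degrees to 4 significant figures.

φ = 104.7°

From the circular-orbit relation v² = μ/r at r = 87500 km: μ = v²r = (38.05)² × 87500 = 1.26683×10^8 km³/s².
Semi-major axis of the transfer orbit: a_t = (87500 + 7.387×10^5)/2 = 4.131×10^5 km.
Transfer time t = π√(a_t³/μ) = 74110 s.
The target's mean motion on its circular orbit is ω₂ = √(μ/r₂³) = 1.7728×10^-5 rad/s.
Angle swept by the target during transfer: ω₂·t = 1.3138 rad = 75.28°.
The magnetospheric explorer traverses 180° on the transfer ellipse, so the target must lead by 180° − 75.28° = 104.7°.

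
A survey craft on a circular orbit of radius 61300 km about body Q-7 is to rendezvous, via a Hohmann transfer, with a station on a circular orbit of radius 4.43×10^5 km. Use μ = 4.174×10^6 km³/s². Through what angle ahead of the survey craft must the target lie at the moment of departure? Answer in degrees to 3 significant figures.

Transfer-ellipse semi-major axis a_t = (r₁ + r₂)/2 = (61300 + 4.430×10^5)/2 = 2.5215×10^5 km.
Transfer time t = π√(a_t³/μ) = 1.947×10^5 s.
Target angular speed ω₂ = √(μ/r₂³) = 6.929×10^-6 rad/s.
Angle swept by the target during transfer: ω₂·t = 1.3491 rad = 77.30°.
The survey craft traverses 180° on the transfer ellipse, so the target must lead by 180° − 77.30° = 103°.

φ = 103°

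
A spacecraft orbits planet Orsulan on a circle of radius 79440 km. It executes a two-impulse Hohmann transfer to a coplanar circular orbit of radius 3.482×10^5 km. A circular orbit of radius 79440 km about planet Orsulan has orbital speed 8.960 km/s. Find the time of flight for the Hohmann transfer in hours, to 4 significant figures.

From the circular-orbit relation v² = μ/r at r = 79440 km: μ = v²r = (8.960)² × 79440 = 6.37757×10^6 km³/s².
The Hohmann ellipse has a_t = (r₁ + r₂)/2 = 2.1382×10^5 km.
By Kepler's third law the transfer-orbit period is T = 2π√(a_t³/μ), so t = T/2 = 1.230×10^5 s.
Converting: 1.230×10^5 s ÷ 3600 s/hour = 34.17 hours.

t = 34.17 hours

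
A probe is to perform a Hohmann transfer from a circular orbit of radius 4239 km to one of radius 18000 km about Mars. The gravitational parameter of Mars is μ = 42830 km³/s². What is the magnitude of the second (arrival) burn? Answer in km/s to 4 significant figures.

Δv₂ = 0.5901 km/s

Semi-major axis of the transfer orbit: a_t = (4239 + 18000)/2 = 11119.5 km.
Circular speed at r = 18000 km: v_c = √(μ/r) = 1.5425 km/s.
Transfer-orbit speed at the same r (vis-viva, a = a_t): v_t = √[μ(2/r − 1/a_t)] = 0.95242 km/s.
Δv₂ = |v_t − v_c| = |0.95242 − 1.5425| = 0.5901 km/s.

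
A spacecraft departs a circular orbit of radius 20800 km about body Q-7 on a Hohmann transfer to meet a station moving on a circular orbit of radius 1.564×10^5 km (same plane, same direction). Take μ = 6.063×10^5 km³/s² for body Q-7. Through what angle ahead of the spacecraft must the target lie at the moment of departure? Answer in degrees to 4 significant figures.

Transfer-ellipse semi-major axis a_t = (r₁ + r₂)/2 = (20800 + 1.564×10^5)/2 = 88600 km.
The half-period of the transfer ellipse is t = π√(a_t³/μ) = 1.0640×10^5 s.
Target angular speed ω₂ = √(μ/r₂³) = 1.2589×10^-5 rad/s.
Angle swept by the target during transfer: ω₂·t = 1.3395 rad = 76.748°.
The spacecraft traverses 180° on the transfer ellipse, so the target must lead by 180° − 76.748° = 103.3°.

φ = 103.3°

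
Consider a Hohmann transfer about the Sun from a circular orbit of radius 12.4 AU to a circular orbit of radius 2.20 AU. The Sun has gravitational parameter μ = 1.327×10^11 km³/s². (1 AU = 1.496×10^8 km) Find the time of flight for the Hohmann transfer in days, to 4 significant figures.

In km: r₁ = 12.4 × 1.496×10^8 = 1.85504×10^9 km; r₂ = 2.20 × 1.496×10^8 = 3.2912×10^8 km.
The Hohmann ellipse has a_t = (r₁ + r₂)/2 = 1.09208×10^9 km.
By Kepler's third law the transfer-orbit period is T = 2π√(a_t³/μ), so t = T/2 = 3.112×10^8 s.
Converting: 3.112×10^8 s ÷ 86400 s/day = 3602 days.

t = 3602 days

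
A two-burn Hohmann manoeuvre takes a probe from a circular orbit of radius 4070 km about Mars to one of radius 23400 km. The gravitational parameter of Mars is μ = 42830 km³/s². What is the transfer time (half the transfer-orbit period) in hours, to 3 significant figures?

t = 6.79 hours

The Hohmann ellipse has a_t = (r₁ + r₂)/2 = 13735 km.
By Kepler's third law the transfer-orbit period is T = 2π√(a_t³/μ), so t = T/2 = 24440 s.
Converting: 24440 s ÷ 3600 s/hour = 6.79 hours.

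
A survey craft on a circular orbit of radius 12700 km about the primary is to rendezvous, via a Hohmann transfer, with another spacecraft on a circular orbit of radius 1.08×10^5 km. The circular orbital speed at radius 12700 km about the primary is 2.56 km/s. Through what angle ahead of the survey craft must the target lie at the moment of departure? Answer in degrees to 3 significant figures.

From the circular-orbit relation v² = μ/r at r = 12700 km: μ = v²r = (2.56)² × 12700 = 83230.7 km³/s².
The Hohmann ellipse has a_t = (r₁ + r₂)/2 = 60350 km.
The half-period of the transfer ellipse is t = π√(a_t³/μ) = 1.61445×10^5 s.
Target angular speed ω₂ = √(μ/r₂³) = 8.12842×10^-6 rad/s.
Angle swept by the target during transfer: ω₂·t = 1.3123 rad = 75.19°.
The survey craft traverses 180° on the transfer ellipse, so the target must lead by 180° − 75.19° = 105°.

φ = 105°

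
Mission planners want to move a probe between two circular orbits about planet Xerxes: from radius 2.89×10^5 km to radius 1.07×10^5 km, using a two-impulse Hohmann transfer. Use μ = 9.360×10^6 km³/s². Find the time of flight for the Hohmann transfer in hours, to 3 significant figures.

The Hohmann ellipse has a_t = (r₁ + r₂)/2 = 1.980×10^5 km.
Half the transfer-orbit period gives t = π√(a_t³/μ) = 90470 s.
Converting: 90470 s ÷ 3600 s/hour = 25.1 hours.

t = 25.1 hours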